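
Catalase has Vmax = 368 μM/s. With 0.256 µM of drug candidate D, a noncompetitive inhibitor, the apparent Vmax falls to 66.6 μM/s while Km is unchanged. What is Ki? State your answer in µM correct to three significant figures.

Noncompetitive: Vmax,app = Vmax/α with α = 1 + [I]/Ki.
α = Vmax/Vmax,app = 368/66.6 = 5.526.
Since α = 1 + [I]/Ki, [I]/Ki = 5.526 − 1 = 4.526 and Ki = 0.256/4.526 = 0.0566 µM.

0.0566 µM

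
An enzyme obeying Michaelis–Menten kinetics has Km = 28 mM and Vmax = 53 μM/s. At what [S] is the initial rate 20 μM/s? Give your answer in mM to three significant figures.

17.0 mM

The required fractional saturation is v/Vmax = 20/53 = 0.3774.
Then [S]/(Km+[S]) = 0.3774 ⇒ [S] = 28 × 0.3774/(1 − 0.3774) = 17.0 mM.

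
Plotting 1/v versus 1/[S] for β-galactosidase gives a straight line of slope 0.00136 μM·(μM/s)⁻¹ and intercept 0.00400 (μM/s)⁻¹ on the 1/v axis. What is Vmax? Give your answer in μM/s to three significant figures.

250 μM/s

The y-intercept of a Lineweaver–Burk plot equals 1/Vmax, so Vmax = 1/0.00400 = 250 μM/s.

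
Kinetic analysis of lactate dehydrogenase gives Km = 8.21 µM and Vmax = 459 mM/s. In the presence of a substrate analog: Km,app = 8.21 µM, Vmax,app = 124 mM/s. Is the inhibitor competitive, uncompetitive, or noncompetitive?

Vmax decreases (459 → 124 mM/s) while Km is unchanged — pure noncompetitive inhibition.

noncompetitive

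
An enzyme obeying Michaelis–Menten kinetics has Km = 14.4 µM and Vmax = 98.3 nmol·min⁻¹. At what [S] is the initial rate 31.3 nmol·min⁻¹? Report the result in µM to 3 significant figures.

6.73 µM

The required fractional saturation is v/Vmax = 31.3/98.3 = 0.3184.
Then [S]/(Km+[S]) = 0.3184 ⇒ [S] = 14.4 × 0.3184/(1 − 0.3184) = 6.73 µM.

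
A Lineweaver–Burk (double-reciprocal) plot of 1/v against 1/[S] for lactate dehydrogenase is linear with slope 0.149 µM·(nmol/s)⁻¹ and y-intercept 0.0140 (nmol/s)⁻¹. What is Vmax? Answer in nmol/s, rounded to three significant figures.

71.4 nmol/s

The y-intercept of a Lineweaver–Burk plot equals 1/Vmax, so Vmax = 1/0.0140 = 71.4 nmol/s.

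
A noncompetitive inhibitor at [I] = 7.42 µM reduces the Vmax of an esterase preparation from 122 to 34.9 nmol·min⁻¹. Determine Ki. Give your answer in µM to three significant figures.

Noncompetitive: Vmax,app = Vmax/α with α = 1 + [I]/Ki.
α = Vmax/Vmax,app = 122/34.9 = 3.496.
Ki = [I]/(α − 1) = 7.42/2.496 = 2.97 µM.

2.97 µM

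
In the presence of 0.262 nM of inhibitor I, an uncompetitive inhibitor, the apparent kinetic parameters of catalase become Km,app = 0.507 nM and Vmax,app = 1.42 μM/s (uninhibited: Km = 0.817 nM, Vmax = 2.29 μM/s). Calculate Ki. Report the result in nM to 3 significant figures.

Uncompetitive: Vmax,app = Vmax/α (and Km,app = Km/α) with α = 1 + [I]/Ki.
α = Vmax/Vmax,app = 2.29/1.42 = 1.613.
Since α = 1 + [I]/Ki, [I]/Ki = 1.613 − 1 = 0.6127 and Ki = 0.262/0.6127 = 0.428 nM.

0.428 nM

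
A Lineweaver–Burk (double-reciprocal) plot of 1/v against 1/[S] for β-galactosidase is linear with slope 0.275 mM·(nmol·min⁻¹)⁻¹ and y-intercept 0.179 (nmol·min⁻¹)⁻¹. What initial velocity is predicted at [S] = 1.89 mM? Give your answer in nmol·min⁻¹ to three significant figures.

The y-intercept is 1/Vmax, so Vmax = 1/0.179 = 5.59 nmol·min⁻¹.
The slope is Km/Vmax, so Km = 0.275 × 5.59 = 1.54 mM.
Then v = 5.59 × 1.89/(1.54 + 1.89) = 3.08 nmol·min⁻¹.

3.08 nmol·min⁻¹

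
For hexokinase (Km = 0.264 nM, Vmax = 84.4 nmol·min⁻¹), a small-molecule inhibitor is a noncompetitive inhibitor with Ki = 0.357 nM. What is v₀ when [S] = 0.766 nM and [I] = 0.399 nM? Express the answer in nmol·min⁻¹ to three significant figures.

α = 1 + [I]/Ki = 1 + 0.399/0.357 = 2.118.
For a noncompetitive inhibitor, Vmax is reduced to Vmax/α while Km is unchanged: Km,app = 0.264 nM, Vmax,app = 39.9 nmol·min⁻¹.
v = Vmax,app·[S]/(Km,app + [S]) = 39.9 × 0.766/(0.264 + 0.766) = 29.6 nmol·min⁻¹.

29.6 nmol·min⁻¹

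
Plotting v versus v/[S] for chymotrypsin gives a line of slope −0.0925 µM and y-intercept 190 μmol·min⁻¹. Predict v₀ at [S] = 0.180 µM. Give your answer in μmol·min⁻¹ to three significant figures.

In the Eadie–Hofstee form v = Vmax − Km·(v/[S]), the slope is −Km and the intercept is Vmax, so Km = 0.0925 µM and Vmax = 190 μmol·min⁻¹.
v = 190 × 0.180/(0.0925 + 0.180) = 126 μmol·min⁻¹.

126 μmol·min⁻¹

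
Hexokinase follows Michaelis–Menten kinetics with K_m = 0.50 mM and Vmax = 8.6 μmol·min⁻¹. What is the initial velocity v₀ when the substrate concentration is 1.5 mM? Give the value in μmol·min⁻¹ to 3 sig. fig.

v = Vmax·[S]/(Km + [S]) = 8.6 × 1.5 / (0.50 + 1.5)
  = 12.90 / 2.000 = 6.45 μmol·min⁻¹.

6.45 μmol·min⁻¹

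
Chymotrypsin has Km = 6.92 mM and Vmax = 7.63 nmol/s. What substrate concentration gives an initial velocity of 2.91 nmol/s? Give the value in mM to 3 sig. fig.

Rearranging v = Vmax[S]/(Km+[S]) gives [S] = Km·v/(Vmax − v).
[S] = 6.92 × 2.91 / (7.63 − 2.91) = 20.14/4.720 = 4.27 mM.

4.27 mM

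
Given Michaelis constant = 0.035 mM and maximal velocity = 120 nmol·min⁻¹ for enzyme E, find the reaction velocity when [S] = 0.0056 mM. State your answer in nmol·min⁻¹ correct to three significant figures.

[S]/(Km+[S]) = 0.0056/0.04060 = 0.1379, the fractional saturation.
v = 0.1379 × Vmax = 0.1379 × 120 = 16.6 nmol·min⁻¹.

16.6 nmol·min⁻¹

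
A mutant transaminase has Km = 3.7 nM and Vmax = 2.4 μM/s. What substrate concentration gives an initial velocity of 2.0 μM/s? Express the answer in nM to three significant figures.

Rearranging v = Vmax[S]/(Km+[S]) gives [S] = Km·v/(Vmax − v).
[S] = 3.7 × 2.0 / (2.4 − 2.0) = 7.400/0.4000 = 18.5 nM.

18.5 nM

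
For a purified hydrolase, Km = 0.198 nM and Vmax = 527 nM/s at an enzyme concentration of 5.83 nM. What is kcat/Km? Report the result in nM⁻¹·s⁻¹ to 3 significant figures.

kcat = Vmax/[E]total = 527/5.83 = 90.4 s⁻¹.
kcat/Km = 90.4/0.198 = 457 nM⁻¹·s⁻¹.

457 nM⁻¹·s⁻¹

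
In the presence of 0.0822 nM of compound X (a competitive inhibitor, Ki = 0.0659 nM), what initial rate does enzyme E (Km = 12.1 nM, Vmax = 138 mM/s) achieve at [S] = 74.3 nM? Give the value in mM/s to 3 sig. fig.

101 mM/s

α = 1 + [I]/Ki = 1 + 0.0822/0.0659 = 2.247.
For a competitive inhibitor, Vmax is unchanged and the apparent Km becomes α·Km: Km,app = 27.2 nM, Vmax,app = 138 mM/s.
v = Vmax,app·[S]/(Km,app + [S]) = 138 × 74.3/(27.2 + 74.3) = 101 mM/s.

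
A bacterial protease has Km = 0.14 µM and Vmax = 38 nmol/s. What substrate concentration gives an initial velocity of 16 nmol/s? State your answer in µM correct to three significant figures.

0.102 µM

Rearranging v = Vmax[S]/(Km+[S]) gives [S] = Km·v/(Vmax − v).
[S] = 0.14 × 16 / (38 − 16) = 2.240/22.00 = 0.102 µM.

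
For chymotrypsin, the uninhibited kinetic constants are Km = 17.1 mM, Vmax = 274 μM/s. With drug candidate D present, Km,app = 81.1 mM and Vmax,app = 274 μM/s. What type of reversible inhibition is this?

Km increases (17.1 → 81.1 mM) while Vmax is unchanged — the hallmark of competitive inhibition.

competitive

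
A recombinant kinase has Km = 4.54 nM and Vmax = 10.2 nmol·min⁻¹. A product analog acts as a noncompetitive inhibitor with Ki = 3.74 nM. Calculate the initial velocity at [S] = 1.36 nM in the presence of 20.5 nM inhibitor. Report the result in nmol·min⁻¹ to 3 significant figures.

α = 1 + [I]/Ki = 1 + 20.5/3.74 = 6.481.
For a noncompetitive inhibitor, Vmax is reduced to Vmax/α while Km is unchanged: Km,app = 4.54 nM, Vmax,app = 1.57 nmol·min⁻¹.
v = Vmax,app·[S]/(Km,app + [S]) = 1.57 × 1.36/(4.54 + 1.36) = 0.363 nmol·min⁻¹.

0.363 nmol·min⁻¹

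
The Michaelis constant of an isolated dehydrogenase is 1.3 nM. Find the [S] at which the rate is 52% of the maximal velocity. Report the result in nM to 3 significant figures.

v/Vmax = [S]/(Km+[S]) = 0.52, so [S] = Km·0.52/(1 − 0.52) = 1.3 × 1.083.
[S] = 1.41 nM.

1.41 nM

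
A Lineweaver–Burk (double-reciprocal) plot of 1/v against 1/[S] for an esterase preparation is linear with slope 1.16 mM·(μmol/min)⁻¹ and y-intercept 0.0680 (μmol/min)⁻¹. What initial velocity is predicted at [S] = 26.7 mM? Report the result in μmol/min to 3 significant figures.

The y-intercept is 1/Vmax, so Vmax = 1/0.0680 = 14.7 μmol/min.
The slope is Km/Vmax, so Km = 1.16 × 14.7 = 17.1 mM.
Then v = 14.7 × 26.7/(17.1 + 26.7) = 8.97 μmol/min.

8.97 μmol/min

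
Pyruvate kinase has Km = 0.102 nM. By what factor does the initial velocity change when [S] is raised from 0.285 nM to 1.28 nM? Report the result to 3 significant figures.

1.26

The fractional saturations are [S]/(Km+[S]) = 0.285/0.3870 = 0.7364 and 1.28/1.382 = 0.9262.
v₂/v₁ is just their ratio: 0.9262/0.7364 = 1.26.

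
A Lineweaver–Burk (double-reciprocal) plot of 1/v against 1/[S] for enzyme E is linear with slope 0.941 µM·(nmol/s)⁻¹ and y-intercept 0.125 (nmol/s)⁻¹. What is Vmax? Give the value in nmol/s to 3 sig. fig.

The y-intercept of a Lineweaver–Burk plot equals 1/Vmax, so Vmax = 1/0.125 = 8.00 nmol/s.

8.00 nmol/s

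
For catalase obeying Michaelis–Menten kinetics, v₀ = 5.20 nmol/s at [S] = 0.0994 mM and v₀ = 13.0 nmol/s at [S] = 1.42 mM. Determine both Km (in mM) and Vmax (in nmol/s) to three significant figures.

Km = 0.181 mM; Vmax = 14.7 nmol/s

From v = Vmax[S]/(Km+[S]), each point gives Vmax = v(Km+[S])/[S].
Equating: 5.20(Km+0.0994)/0.0994 = 13.0(Km+1.42)/1.42.
52.31·Km + 5.20 = 9.155·Km + 13.0, so (52.31 − 9.155)·Km = 13.0 − 5.20.
Km = 7.800/43.16 = 0.181 mM; then Vmax = 5.20(0.181+0.0994)/0.0994 = 14.7 nmol/s.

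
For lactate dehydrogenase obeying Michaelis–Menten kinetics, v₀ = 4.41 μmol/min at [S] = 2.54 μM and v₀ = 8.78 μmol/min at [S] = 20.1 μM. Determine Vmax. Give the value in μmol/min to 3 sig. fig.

10.2 μmol/min

From v = Vmax[S]/(Km+[S]), each point gives Vmax = v(Km+[S])/[S].
Equating: 4.41(Km+2.54)/2.54 = 8.78(Km+20.1)/20.1.
1.736·Km + 4.41 = 0.4368·Km + 8.78, so (1.736 − 0.4368)·Km = 8.78 − 4.41.
Km = 4.370/1.299 = 3.36 μM; then Vmax = 4.41(3.36+2.54)/2.54 = 10.2 μmol/min.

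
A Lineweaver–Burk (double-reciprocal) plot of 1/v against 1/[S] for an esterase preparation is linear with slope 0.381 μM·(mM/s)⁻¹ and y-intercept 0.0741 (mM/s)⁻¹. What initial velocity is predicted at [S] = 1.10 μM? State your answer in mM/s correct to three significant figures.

The y-intercept is 1/Vmax, so Vmax = 1/0.0741 = 13.5 mM/s.
The slope is Km/Vmax, so Km = 0.381 × 13.5 = 5.14 μM.
Then v = 13.5 × 1.10/(5.14 + 1.10) = 2.38 mM/s.

2.38 mM/s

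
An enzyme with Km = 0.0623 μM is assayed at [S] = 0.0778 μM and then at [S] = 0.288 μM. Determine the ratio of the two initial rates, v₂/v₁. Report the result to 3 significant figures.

Since Vmax cancels, v₂/v₁ = [S]₂(Km+[S]₁) / [S]₁(Km+[S]₂).
= 0.288×(0.0623+0.0778) / (0.0778×(0.0623+0.288)) = 0.04035/0.02725 = 1.48.

1.48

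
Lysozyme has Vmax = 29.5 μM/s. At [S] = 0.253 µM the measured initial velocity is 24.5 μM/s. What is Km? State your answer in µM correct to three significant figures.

v/Vmax = 24.5/29.5 = 0.8305 = [S]/(Km+[S]).
So Km + [S] = [S]/0.8305 = 0.3046 µM, giving Km = 0.3046 − 0.253 = 0.0516 µM.

0.0516 µM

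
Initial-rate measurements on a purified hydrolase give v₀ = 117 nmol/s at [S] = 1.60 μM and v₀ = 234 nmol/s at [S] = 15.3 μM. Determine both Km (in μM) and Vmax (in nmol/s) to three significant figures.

In reciprocal form, 1/v = (Km/Vmax)·(1/[S]) + 1/Vmax. The two points give (1/[S], 1/v) = (0.6250, 0.008547) and (0.06536, 0.004274).
Slope = (0.008547 − 0.004274)/(0.6250 − 0.06536) = 0.007636; intercept = 0.008547 − 0.007636×0.6250 = 0.003774.
Vmax = 1/intercept = 265 nmol/s; Km = slope × Vmax = 0.007636 × 265 = 2.02 μM.

Km = 2.02 μM; Vmax = 265 nmol/s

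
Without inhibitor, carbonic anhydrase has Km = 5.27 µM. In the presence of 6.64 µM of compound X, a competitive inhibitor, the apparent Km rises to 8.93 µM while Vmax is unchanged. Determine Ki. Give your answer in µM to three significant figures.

Competitive: Km,app = α·Km with α = 1 + [I]/Ki.
α = Km,app/Km = 8.93/5.27 = 1.694.
Since α = 1 + [I]/Ki, [I]/Ki = 1.694 − 1 = 0.6945 and Ki = 6.64/0.6945 = 9.56 µM.

9.56 µM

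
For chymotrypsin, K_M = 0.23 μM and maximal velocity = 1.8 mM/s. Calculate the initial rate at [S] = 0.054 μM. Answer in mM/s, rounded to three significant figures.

[S]/(Km+[S]) = 0.054/0.2840 = 0.1901, the fractional saturation.
v = 0.1901 × Vmax = 0.1901 × 1.8 = 0.342 mM/s.

0.342 mM/s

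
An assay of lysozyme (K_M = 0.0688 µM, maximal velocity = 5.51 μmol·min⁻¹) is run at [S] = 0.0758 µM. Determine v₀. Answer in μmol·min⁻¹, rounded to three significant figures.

2.89 μmol·min⁻¹

v = Vmax·[S]/(Km + [S]) = 5.51 × 0.0758 / (0.0688 + 0.0758)
  = 0.4177 / 0.1446 = 2.89 μmol·min⁻¹.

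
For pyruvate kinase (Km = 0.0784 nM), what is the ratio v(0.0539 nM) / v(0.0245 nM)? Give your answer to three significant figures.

1.71

The fractional saturations are [S]/(Km+[S]) = 0.0245/0.1029 = 0.2381 and 0.0539/0.1323 = 0.4074.
v₂/v₁ is just their ratio: 0.4074/0.2381 = 1.71.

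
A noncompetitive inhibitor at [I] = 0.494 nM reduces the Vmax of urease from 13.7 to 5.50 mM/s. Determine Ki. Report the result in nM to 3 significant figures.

0.331 nM

Noncompetitive: Vmax,app = Vmax/α with α = 1 + [I]/Ki.
α = Vmax/Vmax,app = 13.7/5.50 = 2.491.
Since α = 1 + [I]/Ki, [I]/Ki = 2.491 − 1 = 1.491 and Ki = 0.494/1.491 = 0.331 nM.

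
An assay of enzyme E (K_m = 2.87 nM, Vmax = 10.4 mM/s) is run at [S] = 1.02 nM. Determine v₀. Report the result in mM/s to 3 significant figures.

2.73 mM/s

[S]/(Km+[S]) = 1.02/3.890 = 0.2622, the fractional saturation.
v = 0.2622 × Vmax = 0.2622 × 10.4 = 2.73 mM/s.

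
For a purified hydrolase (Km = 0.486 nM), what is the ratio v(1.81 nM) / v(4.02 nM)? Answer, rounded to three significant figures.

0.884

Since Vmax cancels, v₂/v₁ = [S]₂(Km+[S]₁) / [S]₁(Km+[S]₂).
= 1.81×(0.486+4.02) / (4.02×(0.486+1.81)) = 8.156/9.230 = 0.884.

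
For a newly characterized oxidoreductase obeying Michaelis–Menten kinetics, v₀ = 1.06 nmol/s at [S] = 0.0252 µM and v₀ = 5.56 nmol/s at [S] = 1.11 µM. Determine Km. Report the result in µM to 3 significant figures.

0.121 µM

From v = Vmax[S]/(Km+[S]), each point gives Vmax = v(Km+[S])/[S].
Equating: 1.06(Km+0.0252)/0.0252 = 5.56(Km+1.11)/1.11.
42.06·Km + 1.06 = 5.009·Km + 5.56, so (42.06 − 5.009)·Km = 5.56 − 1.06.
Km = 4.500/37.05 = 0.121 µM; then Vmax = 1.06(0.121+0.0252)/0.0252 = 6.17 nmol/s.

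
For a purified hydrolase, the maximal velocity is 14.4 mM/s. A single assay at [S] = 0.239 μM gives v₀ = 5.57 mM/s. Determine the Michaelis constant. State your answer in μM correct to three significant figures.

0.379 μM

v/Vmax = 5.57/14.4 = 0.3868 = [S]/(Km+[S]).
So Km + [S] = [S]/0.3868 = 0.6179 μM, giving Km = 0.6179 − 0.239 = 0.379 μM.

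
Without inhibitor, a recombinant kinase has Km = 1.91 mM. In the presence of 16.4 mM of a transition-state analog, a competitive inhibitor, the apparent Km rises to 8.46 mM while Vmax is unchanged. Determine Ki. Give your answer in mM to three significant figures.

4.78 mM

Competitive: Km,app = α·Km with α = 1 + [I]/Ki.
α = Km,app/Km = 8.46/1.91 = 4.429.
Since α = 1 + [I]/Ki, [I]/Ki = 4.429 − 1 = 3.429 and Ki = 16.4/3.429 = 4.78 mM.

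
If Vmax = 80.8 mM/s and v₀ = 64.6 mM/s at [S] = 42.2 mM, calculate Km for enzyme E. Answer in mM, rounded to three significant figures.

From v = Vmax[S]/(Km+[S]), Km = [S](Vmax − v)/v.
Km = 42.2 × (80.8 − 64.6) / 64.6 = 683.6/64.6 = 10.6 mM.

10.6 mM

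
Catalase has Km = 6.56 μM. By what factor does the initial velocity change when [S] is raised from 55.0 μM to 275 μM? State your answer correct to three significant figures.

The fractional saturations are [S]/(Km+[S]) = 55.0/61.56 = 0.8934 and 275/281.6 = 0.9767.
v₂/v₁ is just their ratio: 0.9767/0.8934 = 1.09.

1.09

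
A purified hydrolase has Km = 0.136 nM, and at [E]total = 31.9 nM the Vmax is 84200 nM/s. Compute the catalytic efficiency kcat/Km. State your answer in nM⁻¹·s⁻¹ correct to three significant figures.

19400 nM⁻¹·s⁻¹

kcat = Vmax/[E]total = 84200/31.9 = 2640 s⁻¹.
kcat/Km = 2640/0.136 = 19400 nM⁻¹·s⁻¹.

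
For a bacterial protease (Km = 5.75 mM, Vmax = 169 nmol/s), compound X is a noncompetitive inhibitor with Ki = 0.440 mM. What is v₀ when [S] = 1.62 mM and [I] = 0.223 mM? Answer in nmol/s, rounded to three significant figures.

With α = 1 + [I]/Ki = 1 + 0.223/0.440 = 1.507, the noncompetitive rate law is v = (Vmax/α)·[S] / (Km + [S]).
v = (169/1.507)×1.62 / (5.75 + 1.62) = 181.7/7.370 = 24.7 nmol/s.

24.7 nmol/s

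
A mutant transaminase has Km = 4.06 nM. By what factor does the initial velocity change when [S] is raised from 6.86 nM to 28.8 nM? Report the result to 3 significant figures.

The fractional saturations are [S]/(Km+[S]) = 6.86/10.92 = 0.6282 and 28.8/32.86 = 0.8764.
v₂/v₁ is just their ratio: 0.8764/0.6282 = 1.40.

1.40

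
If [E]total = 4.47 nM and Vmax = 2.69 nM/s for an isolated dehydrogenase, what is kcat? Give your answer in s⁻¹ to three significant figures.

kcat = Vmax/[E]total = 2.69 nM/s / 4.47 nM = 0.602 s⁻¹.

0.602 s⁻¹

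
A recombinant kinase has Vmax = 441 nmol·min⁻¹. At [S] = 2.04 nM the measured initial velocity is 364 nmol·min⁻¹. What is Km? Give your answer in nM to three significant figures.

From v = Vmax[S]/(Km+[S]), Km = [S](Vmax − v)/v.
Km = 2.04 × (441 − 364) / 364 = 157.1/364 = 0.432 nM.

0.432 nM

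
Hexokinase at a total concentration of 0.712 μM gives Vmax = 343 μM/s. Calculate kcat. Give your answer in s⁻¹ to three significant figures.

482 s⁻¹

kcat = Vmax/[E]total = 343 μM/s / 0.712 μM = 482 s⁻¹.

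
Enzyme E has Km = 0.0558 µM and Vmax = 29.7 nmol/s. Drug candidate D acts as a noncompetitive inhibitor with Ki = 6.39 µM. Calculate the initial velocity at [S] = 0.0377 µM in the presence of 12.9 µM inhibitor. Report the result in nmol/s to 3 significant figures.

3.97 nmol/s

α = 1 + [I]/Ki = 1 + 12.9/6.39 = 3.019.
For a noncompetitive inhibitor, Vmax is reduced to Vmax/α while Km is unchanged: Km,app = 0.0558 µM, Vmax,app = 9.84 nmol/s.
v = Vmax,app·[S]/(Km,app + [S]) = 9.84 × 0.0377/(0.0558 + 0.0377) = 3.97 nmol/s.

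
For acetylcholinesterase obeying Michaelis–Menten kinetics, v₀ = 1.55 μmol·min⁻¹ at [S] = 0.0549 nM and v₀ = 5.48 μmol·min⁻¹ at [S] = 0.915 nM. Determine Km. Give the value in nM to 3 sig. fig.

0.177 nM

In reciprocal form, 1/v = (Km/Vmax)·(1/[S]) + 1/Vmax. The two points give (1/[S], 1/v) = (18.21, 0.6452) and (1.093, 0.1825).
Slope = (0.6452 − 0.1825)/(18.21 − 1.093) = 0.02702; intercept = 0.6452 − 0.02702×18.21 = 0.1529.
Vmax = 1/intercept = 6.54 μmol·min⁻¹; Km = slope × Vmax = 0.02702 × 6.54 = 0.177 nM.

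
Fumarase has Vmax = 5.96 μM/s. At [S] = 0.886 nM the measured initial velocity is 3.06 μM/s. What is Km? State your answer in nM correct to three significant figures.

0.840 nM

v/Vmax = 3.06/5.96 = 0.5134 = [S]/(Km+[S]).
So Km + [S] = [S]/0.5134 = 1.726 nM, giving Km = 1.726 − 0.886 = 0.840 nM.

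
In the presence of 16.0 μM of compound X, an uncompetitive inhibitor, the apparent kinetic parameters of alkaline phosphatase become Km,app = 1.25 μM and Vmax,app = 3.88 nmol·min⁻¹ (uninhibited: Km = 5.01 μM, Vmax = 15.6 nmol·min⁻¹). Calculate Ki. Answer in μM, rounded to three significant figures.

Uncompetitive: Vmax,app = Vmax/α (and Km,app = Km/α) with α = 1 + [I]/Ki.
α = Vmax/Vmax,app = 15.6/3.88 = 4.021.
Ki = [I]/(α − 1) = 16.0/3.021 = 5.30 μM.

5.30 μM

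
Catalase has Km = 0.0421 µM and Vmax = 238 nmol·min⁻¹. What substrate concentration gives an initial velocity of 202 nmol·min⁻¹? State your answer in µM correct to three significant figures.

The required fractional saturation is v/Vmax = 202/238 = 0.8487.
Then [S]/(Km+[S]) = 0.8487 ⇒ [S] = 0.0421 × 0.8487/(1 − 0.8487) = 0.236 µM.

0.236 µM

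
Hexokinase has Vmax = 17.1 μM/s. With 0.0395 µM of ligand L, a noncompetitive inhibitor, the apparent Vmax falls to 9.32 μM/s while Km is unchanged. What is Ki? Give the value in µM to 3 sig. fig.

0.0473 µM

Noncompetitive: Vmax,app = Vmax/α with α = 1 + [I]/Ki.
α = Vmax/Vmax,app = 17.1/9.32 = 1.835.
Since α = 1 + [I]/Ki, [I]/Ki = 1.835 − 1 = 0.8348 and Ki = 0.0395/0.8348 = 0.0473 µM.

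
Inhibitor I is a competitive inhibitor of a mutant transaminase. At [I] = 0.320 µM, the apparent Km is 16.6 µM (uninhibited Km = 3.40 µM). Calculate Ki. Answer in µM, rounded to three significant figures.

0.0824 µM

Competitive: Km,app = α·Km with α = 1 + [I]/Ki.
α = Km,app/Km = 16.6/3.40 = 4.882.
Ki = [I]/(α − 1) = 0.320/3.882 = 0.0824 µM.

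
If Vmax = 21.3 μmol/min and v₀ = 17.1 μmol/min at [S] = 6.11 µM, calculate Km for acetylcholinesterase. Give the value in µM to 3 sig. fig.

1.50 µM

From v = Vmax[S]/(Km+[S]), Km = [S](Vmax − v)/v.
Km = 6.11 × (21.3 − 17.1) / 17.1 = 25.66/17.1 = 1.50 µM.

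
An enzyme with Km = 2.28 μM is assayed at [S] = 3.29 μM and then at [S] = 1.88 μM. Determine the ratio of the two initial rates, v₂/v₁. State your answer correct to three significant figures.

The fractional saturations are [S]/(Km+[S]) = 3.29/5.570 = 0.5907 and 1.88/4.160 = 0.4519.
v₂/v₁ is just their ratio: 0.4519/0.5907 = 0.765.

0.765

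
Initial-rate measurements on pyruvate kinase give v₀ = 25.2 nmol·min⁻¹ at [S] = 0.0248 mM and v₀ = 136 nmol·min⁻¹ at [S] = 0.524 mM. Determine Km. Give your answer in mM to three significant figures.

0.146 mM

From v = Vmax[S]/(Km+[S]), each point gives Vmax = v(Km+[S])/[S].
Equating: 25.2(Km+0.0248)/0.0248 = 136(Km+0.524)/0.524.
1016·Km + 25.2 = 259.5·Km + 136, so (1016 − 259.5)·Km = 136 − 25.2.
Km = 110.8/756.6 = 0.146 mM; then Vmax = 25.2(0.146+0.0248)/0.0248 = 174 nmol·min⁻¹.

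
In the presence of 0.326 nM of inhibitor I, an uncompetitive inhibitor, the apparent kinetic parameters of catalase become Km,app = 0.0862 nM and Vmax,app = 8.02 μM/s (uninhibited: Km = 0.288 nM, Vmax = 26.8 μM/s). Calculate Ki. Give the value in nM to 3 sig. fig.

Uncompetitive: Vmax,app = Vmax/α (and Km,app = Km/α) with α = 1 + [I]/Ki.
α = Vmax/Vmax,app = 26.8/8.02 = 3.342.
Ki = [I]/(α − 1) = 0.326/2.342 = 0.139 nM.

0.139 nM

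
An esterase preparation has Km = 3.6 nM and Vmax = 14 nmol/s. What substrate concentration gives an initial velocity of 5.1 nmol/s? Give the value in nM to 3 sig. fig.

2.06 nM

Rearranging v = Vmax[S]/(Km+[S]) gives [S] = Km·v/(Vmax − v).
[S] = 3.6 × 5.1 / (14 − 5.1) = 18.36/8.900 = 2.06 nM.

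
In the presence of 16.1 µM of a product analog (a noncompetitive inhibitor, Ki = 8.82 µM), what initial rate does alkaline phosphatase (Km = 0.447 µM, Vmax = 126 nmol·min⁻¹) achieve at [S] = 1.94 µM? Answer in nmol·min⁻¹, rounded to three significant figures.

α = 1 + [I]/Ki = 1 + 16.1/8.82 = 2.825.
For a noncompetitive inhibitor, Vmax is reduced to Vmax/α while Km is unchanged: Km,app = 0.447 µM, Vmax,app = 44.6 nmol·min⁻¹.
v = Vmax,app·[S]/(Km,app + [S]) = 44.6 × 1.94/(0.447 + 1.94) = 36.2 nmol·min⁻¹.

36.2 nmol·min⁻¹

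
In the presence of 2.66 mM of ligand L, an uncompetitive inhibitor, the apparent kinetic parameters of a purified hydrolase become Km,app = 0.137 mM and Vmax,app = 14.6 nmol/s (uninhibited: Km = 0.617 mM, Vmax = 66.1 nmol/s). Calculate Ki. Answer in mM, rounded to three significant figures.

Uncompetitive: Vmax,app = Vmax/α (and Km,app = Km/α) with α = 1 + [I]/Ki.
α = Vmax/Vmax,app = 66.1/14.6 = 4.527.
Ki = [I]/(α − 1) = 2.66/3.527 = 0.754 mM.

0.754 mM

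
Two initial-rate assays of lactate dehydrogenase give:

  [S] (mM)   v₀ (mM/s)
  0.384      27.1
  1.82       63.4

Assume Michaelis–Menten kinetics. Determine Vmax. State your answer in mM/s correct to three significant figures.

From v = Vmax[S]/(Km+[S]), each point gives Vmax = v(Km+[S])/[S].
Equating: 27.1(Km+0.384)/0.384 = 63.4(Km+1.82)/1.82.
70.57·Km + 27.1 = 34.84·Km + 63.4, so (70.57 − 34.84)·Km = 63.4 − 27.1.
Km = 36.30/35.74 = 1.02 mM; then Vmax = 27.1(1.02+0.384)/0.384 = 98.8 mM/s.

98.8 mM/s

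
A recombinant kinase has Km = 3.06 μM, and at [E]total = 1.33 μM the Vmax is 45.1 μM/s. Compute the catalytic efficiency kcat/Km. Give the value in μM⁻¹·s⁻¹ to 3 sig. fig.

11.1 μM⁻¹·s⁻¹

kcat = Vmax/[E]total = 45.1/1.33 = 33.9 s⁻¹.
kcat/Km = 33.9/3.06 = 11.1 μM⁻¹·s⁻¹.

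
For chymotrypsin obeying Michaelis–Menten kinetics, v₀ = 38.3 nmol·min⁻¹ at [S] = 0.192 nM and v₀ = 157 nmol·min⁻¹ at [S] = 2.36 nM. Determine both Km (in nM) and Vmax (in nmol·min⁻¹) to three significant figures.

In reciprocal form, 1/v = (Km/Vmax)·(1/[S]) + 1/Vmax. The two points give (1/[S], 1/v) = (5.208, 0.02611) and (0.4237, 0.006369).
Slope = (0.02611 − 0.006369)/(5.208 − 0.4237) = 0.004126; intercept = 0.02611 − 0.004126×5.208 = 0.004621.
Vmax = 1/intercept = 216 nmol·min⁻¹; Km = slope × Vmax = 0.004126 × 216 = 0.893 nM.

Km = 0.893 nM; Vmax = 216 nmol·min⁻¹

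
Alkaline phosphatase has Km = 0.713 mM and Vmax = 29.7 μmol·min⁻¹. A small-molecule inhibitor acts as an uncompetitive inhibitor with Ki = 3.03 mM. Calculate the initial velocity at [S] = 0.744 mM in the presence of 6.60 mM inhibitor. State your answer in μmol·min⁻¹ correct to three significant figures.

7.18 μmol·min⁻¹

α = 1 + [I]/Ki = 1 + 6.60/3.03 = 3.178.
For an uncompetitive inhibitor, both parameters are divided by α, giving Vmax/α and Km/α: Km,app = 0.224 mM, Vmax,app = 9.34 μmol·min⁻¹.
v = Vmax,app·[S]/(Km,app + [S]) = 9.34 × 0.744/(0.224 + 0.744) = 7.18 μmol·min⁻¹.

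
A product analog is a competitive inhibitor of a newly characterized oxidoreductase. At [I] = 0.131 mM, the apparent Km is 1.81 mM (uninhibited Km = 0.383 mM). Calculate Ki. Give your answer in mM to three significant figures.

Competitive: Km,app = α·Km with α = 1 + [I]/Ki.
α = Km,app/Km = 1.81/0.383 = 4.726.
Ki = [I]/(α − 1) = 0.131/3.726 = 0.0352 mM.

0.0352 mM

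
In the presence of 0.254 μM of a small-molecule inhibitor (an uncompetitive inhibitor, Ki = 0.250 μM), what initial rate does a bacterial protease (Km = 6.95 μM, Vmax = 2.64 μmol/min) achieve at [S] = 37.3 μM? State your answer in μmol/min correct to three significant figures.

α = 1 + [I]/Ki = 1 + 0.254/0.250 = 2.016.
For an uncompetitive inhibitor, both parameters are divided by α, giving Vmax/α and Km/α: Km,app = 3.45 μM, Vmax,app = 1.31 μmol/min.
v = Vmax,app·[S]/(Km,app + [S]) = 1.31 × 37.3/(3.45 + 37.3) = 1.20 μmol/min.

1.20 μmol/min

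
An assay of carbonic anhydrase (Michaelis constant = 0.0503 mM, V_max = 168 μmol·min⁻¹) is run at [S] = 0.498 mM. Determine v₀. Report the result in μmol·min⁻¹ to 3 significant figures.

v = Vmax·[S]/(Km + [S]) = 168 × 0.498 / (0.0503 + 0.498)
  = 83.66 / 0.5483 = 153 μmol·min⁻¹.

153 μmol·min⁻¹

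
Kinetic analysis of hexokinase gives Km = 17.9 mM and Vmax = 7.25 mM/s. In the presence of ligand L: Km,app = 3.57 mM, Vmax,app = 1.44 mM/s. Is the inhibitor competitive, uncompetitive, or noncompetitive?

uncompetitive

Both Km and Vmax decrease by the same factor (~5.02-fold) — characteristic of uncompetitive inhibition.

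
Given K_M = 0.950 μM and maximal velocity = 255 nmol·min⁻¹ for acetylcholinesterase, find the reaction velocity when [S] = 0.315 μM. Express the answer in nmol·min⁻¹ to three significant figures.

63.5 nmol·min⁻¹

[S]/(Km+[S]) = 0.315/1.265 = 0.2490, the fractional saturation.
v = 0.2490 × Vmax = 0.2490 × 255 = 63.5 nmol·min⁻¹.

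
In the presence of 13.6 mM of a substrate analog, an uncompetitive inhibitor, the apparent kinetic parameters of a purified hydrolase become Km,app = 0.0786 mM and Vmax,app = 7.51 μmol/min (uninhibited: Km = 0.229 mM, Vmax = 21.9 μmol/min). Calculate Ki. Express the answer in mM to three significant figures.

7.10 mM

Uncompetitive: Vmax,app = Vmax/α (and Km,app = Km/α) with α = 1 + [I]/Ki.
α = Vmax/Vmax,app = 21.9/7.51 = 2.916.
Ki = [I]/(α − 1) = 13.6/1.916 = 7.10 mM.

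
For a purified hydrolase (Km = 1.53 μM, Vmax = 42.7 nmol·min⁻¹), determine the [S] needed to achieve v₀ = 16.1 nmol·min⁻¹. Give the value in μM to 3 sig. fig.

Rearranging v = Vmax[S]/(Km+[S]) gives [S] = Km·v/(Vmax − v).
[S] = 1.53 × 16.1 / (42.7 − 16.1) = 24.63/26.60 = 0.926 μM.

0.926 μM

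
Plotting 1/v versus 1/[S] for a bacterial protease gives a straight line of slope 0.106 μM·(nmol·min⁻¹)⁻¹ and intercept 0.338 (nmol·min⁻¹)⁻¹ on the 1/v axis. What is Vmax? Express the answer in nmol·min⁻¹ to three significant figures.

The y-intercept of a Lineweaver–Burk plot equals 1/Vmax, so Vmax = 1/0.338 = 2.96 nmol·min⁻¹.

2.96 nmol·min⁻¹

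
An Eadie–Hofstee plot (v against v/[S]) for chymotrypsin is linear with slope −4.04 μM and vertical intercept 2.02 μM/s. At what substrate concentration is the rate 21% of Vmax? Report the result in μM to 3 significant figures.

1.07 μM

The Eadie–Hofstee slope gives Km = 4.04 μM (slope = −Km).
v/Vmax = [S]/(Km+[S]) = 0.21 ⇒ [S] = Km·0.21/(1−0.21) = 4.04 × 0.2658 = 1.07 μM.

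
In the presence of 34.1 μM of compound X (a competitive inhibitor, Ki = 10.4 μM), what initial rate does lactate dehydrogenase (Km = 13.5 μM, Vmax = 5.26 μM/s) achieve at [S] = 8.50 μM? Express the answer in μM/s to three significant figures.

0.675 μM/s

α = 1 + [I]/Ki = 1 + 34.1/10.4 = 4.279.
For a competitive inhibitor, Vmax is unchanged and the apparent Km becomes α·Km: Km,app = 57.8 μM, Vmax,app = 5.26 μM/s.
v = Vmax,app·[S]/(Km,app + [S]) = 5.26 × 8.50/(57.8 + 8.50) = 0.675 μM/s.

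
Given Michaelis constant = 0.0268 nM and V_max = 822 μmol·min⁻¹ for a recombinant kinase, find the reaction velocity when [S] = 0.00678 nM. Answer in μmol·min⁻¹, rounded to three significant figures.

v = Vmax·[S]/(Km + [S]) = 822 × 0.00678 / (0.0268 + 0.00678)
  = 5.573 / 0.03358 = 166 μmol·min⁻¹.

166 μmol·min⁻¹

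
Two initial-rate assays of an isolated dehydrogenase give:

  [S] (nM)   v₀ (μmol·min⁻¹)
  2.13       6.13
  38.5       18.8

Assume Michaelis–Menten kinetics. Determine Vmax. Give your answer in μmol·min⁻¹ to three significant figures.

21.4 μmol·min⁻¹

In reciprocal form, 1/v = (Km/Vmax)·(1/[S]) + 1/Vmax. The two points give (1/[S], 1/v) = (0.4695, 0.1631) and (0.02597, 0.05319).
Slope = (0.1631 − 0.05319)/(0.4695 − 0.02597) = 0.2479; intercept = 0.1631 − 0.2479×0.4695 = 0.04675.
Vmax = 1/intercept = 21.4 μmol·min⁻¹; Km = slope × Vmax = 0.2479 × 21.4 = 5.30 nM.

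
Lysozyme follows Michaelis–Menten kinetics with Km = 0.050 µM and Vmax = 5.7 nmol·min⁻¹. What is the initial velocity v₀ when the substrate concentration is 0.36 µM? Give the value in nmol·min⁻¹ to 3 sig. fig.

v = Vmax·[S]/(Km + [S]) = 5.7 × 0.36 / (0.050 + 0.36)
  = 2.052 / 0.4100 = 5.00 nmol·min⁻¹.

5.00 nmol·min⁻¹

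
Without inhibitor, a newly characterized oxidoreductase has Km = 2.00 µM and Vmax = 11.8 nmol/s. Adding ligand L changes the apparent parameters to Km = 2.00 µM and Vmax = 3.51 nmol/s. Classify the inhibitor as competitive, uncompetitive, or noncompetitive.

noncompetitive

Vmax decreases (11.8 → 3.51 nmol/s) while Km is unchanged — pure noncompetitive inhibition.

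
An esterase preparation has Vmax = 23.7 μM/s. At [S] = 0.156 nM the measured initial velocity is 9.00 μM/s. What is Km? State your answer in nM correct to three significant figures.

v/Vmax = 9.00/23.7 = 0.3797 = [S]/(Km+[S]).
So Km + [S] = [S]/0.3797 = 0.4108 nM, giving Km = 0.4108 − 0.156 = 0.255 nM.

0.255 nM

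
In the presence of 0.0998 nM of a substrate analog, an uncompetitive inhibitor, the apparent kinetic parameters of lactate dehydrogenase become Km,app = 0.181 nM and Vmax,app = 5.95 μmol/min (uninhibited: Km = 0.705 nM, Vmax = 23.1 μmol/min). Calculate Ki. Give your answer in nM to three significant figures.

0.0346 nM

Uncompetitive: Vmax,app = Vmax/α (and Km,app = Km/α) with α = 1 + [I]/Ki.
α = Vmax/Vmax,app = 23.1/5.95 = 3.882.
Since α = 1 + [I]/Ki, [I]/Ki = 3.882 − 1 = 2.882 and Ki = 0.0998/2.882 = 0.0346 nM.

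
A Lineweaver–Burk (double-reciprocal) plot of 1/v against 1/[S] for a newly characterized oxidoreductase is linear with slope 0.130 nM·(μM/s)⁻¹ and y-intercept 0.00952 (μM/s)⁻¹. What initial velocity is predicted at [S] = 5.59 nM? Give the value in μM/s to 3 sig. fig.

30.5 μM/s

The y-intercept is 1/Vmax, so Vmax = 1/0.00952 = 105 μM/s.
The slope is Km/Vmax, so Km = 0.130 × 105 = 13.7 nM.
Then v = 105 × 5.59/(13.7 + 5.59) = 30.5 μM/s.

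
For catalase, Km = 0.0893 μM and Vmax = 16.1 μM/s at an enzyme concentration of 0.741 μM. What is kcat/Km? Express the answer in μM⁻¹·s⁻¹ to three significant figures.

kcat = Vmax/[E]total = 16.1/0.741 = 21.7 s⁻¹.
kcat/Km = 21.7/0.0893 = 243 μM⁻¹·s⁻¹.

243 μM⁻¹·s⁻¹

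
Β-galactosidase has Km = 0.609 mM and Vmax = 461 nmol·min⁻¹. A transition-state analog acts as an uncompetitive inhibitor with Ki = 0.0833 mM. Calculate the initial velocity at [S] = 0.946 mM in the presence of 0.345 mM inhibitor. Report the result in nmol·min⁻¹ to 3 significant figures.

α = 1 + [I]/Ki = 1 + 0.345/0.0833 = 5.142.
For an uncompetitive inhibitor, both parameters are divided by α, giving Vmax/α and Km/α: Km,app = 0.118 mM, Vmax,app = 89.7 nmol·min⁻¹.
v = Vmax,app·[S]/(Km,app + [S]) = 89.7 × 0.946/(0.118 + 0.946) = 79.7 nmol·min⁻¹.

79.7 nmol·min⁻¹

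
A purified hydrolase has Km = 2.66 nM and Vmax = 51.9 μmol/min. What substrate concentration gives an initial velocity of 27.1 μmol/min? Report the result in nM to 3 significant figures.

2.91 nM

The required fractional saturation is v/Vmax = 27.1/51.9 = 0.5222.
Then [S]/(Km+[S]) = 0.5222 ⇒ [S] = 2.66 × 0.5222/(1 − 0.5222) = 2.91 nM.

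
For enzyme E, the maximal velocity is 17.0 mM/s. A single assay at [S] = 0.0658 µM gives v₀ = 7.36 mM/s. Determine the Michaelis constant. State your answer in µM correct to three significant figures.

v/Vmax = 7.36/17.0 = 0.4329 = [S]/(Km+[S]).
So Km + [S] = [S]/0.4329 = 0.1520 µM, giving Km = 0.1520 − 0.0658 = 0.0862 µM.

0.0862 µM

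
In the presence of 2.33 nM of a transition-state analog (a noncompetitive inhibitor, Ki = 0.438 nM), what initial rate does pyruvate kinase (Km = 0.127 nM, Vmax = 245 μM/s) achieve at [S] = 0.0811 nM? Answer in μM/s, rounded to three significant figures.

15.1 μM/s

With α = 1 + [I]/Ki = 1 + 2.33/0.438 = 6.320, the noncompetitive rate law is v = (Vmax/α)·[S] / (Km + [S]).
v = (245/6.320)×0.0811 / (0.127 + 0.0811) = 3.144/0.2081 = 15.1 μM/s.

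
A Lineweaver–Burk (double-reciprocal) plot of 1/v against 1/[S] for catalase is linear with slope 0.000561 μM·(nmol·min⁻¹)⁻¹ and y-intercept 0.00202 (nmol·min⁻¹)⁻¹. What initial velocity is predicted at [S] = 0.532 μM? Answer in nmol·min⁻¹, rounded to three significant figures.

The y-intercept is 1/Vmax, so Vmax = 1/0.00202 = 495 nmol·min⁻¹.
The slope is Km/Vmax, so Km = 0.000561 × 495 = 0.278 μM.
Then v = 495 × 0.532/(0.278 + 0.532) = 325 nmol·min⁻¹.

325 nmol·min⁻¹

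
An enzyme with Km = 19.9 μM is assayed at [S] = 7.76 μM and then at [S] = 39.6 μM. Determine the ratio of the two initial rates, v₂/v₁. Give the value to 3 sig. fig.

2.37

Since Vmax cancels, v₂/v₁ = [S]₂(Km+[S]₁) / [S]₁(Km+[S]₂).
= 39.6×(19.9+7.76) / (7.76×(19.9+39.6)) = 1095/461.7 = 2.37.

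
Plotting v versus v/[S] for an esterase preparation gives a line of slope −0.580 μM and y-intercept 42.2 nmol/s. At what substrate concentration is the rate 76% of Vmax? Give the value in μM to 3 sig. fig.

1.84 μM

The Eadie–Hofstee slope gives Km = 0.580 μM (slope = −Km).
v/Vmax = [S]/(Km+[S]) = 0.76 ⇒ [S] = Km·0.76/(1−0.76) = 0.580 × 3.167 = 1.84 μM.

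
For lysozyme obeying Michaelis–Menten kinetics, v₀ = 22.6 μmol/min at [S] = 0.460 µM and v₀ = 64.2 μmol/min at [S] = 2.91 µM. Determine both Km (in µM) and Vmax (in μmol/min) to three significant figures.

Km = 1.54 µM; Vmax = 98.1 μmol/min

From v = Vmax[S]/(Km+[S]), each point gives Vmax = v(Km+[S])/[S].
Equating: 22.6(Km+0.460)/0.460 = 64.2(Km+2.91)/2.91.
49.13·Km + 22.6 = 22.06·Km + 64.2, so (49.13 − 22.06)·Km = 64.2 − 22.6.
Km = 41.60/27.07 = 1.54 µM; then Vmax = 22.6(1.54+0.460)/0.460 = 98.1 μmol/min.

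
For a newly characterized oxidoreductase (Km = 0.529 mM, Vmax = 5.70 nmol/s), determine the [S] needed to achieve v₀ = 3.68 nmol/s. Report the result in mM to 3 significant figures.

0.964 mM

Rearranging v = Vmax[S]/(Km+[S]) gives [S] = Km·v/(Vmax − v).
[S] = 0.529 × 3.68 / (5.70 − 3.68) = 1.947/2.020 = 0.964 mM.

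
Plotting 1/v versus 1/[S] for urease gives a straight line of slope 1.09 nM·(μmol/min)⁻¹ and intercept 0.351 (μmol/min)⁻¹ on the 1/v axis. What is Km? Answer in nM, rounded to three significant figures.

y-intercept = 1/Vmax ⇒ Vmax = 2.85 μmol/min; slope = Km/Vmax ⇒ Km = slope × Vmax.
Km = 1.09 × 2.85 = 3.11 nM.

3.11 nM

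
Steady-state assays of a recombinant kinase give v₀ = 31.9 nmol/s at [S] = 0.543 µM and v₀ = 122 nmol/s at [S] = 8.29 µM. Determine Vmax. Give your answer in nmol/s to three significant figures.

152 nmol/s

In reciprocal form, 1/v = (Km/Vmax)·(1/[S]) + 1/Vmax. The two points give (1/[S], 1/v) = (1.842, 0.03135) and (0.1206, 0.008197).
Slope = (0.03135 − 0.008197)/(1.842 − 0.1206) = 0.01345; intercept = 0.03135 − 0.01345×1.842 = 0.006574.
Vmax = 1/intercept = 152 nmol/s; Km = slope × Vmax = 0.01345 × 152 = 2.05 µM.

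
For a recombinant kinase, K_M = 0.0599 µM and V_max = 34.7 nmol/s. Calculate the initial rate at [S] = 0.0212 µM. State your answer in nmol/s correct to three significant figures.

v = Vmax·[S]/(Km + [S]) = 34.7 × 0.0212 / (0.0599 + 0.0212)
  = 0.7356 / 0.08110 = 9.07 nmol/s.

9.07 nmol/s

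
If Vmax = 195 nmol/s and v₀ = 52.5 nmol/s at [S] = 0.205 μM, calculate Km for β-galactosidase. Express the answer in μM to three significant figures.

0.556 μM

v/Vmax = 52.5/195 = 0.2692 = [S]/(Km+[S]).
So Km + [S] = [S]/0.2692 = 0.7614 μM, giving Km = 0.7614 − 0.205 = 0.556 μM.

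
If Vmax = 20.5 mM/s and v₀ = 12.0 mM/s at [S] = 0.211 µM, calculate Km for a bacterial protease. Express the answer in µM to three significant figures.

From v = Vmax[S]/(Km+[S]), Km = [S](Vmax − v)/v.
Km = 0.211 × (20.5 − 12.0) / 12.0 = 1.793/12.0 = 0.149 µM.

0.149 µM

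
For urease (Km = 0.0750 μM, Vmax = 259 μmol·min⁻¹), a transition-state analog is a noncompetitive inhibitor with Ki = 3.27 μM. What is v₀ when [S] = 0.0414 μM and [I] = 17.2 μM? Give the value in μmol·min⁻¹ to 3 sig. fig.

14.7 μmol·min⁻¹

With α = 1 + [I]/Ki = 1 + 17.2/3.27 = 6.260, the noncompetitive rate law is v = (Vmax/α)·[S] / (Km + [S]).
v = (259/6.260)×0.0414 / (0.0750 + 0.0414) = 1.713/0.1164 = 14.7 μmol·min⁻¹.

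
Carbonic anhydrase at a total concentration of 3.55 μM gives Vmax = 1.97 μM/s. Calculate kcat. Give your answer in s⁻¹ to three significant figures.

0.555 s⁻¹

kcat = Vmax/[E]total = 1.97 μM/s / 3.55 μM = 0.555 s⁻¹.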